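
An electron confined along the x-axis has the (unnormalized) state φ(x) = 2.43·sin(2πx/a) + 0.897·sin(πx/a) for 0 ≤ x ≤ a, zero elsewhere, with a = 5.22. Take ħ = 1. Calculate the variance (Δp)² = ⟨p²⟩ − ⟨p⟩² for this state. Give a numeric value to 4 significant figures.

Compute ⟨p⟩ and ⟨p²⟩ separately; (Δp)² = ⟨p²⟩ − ⟨p⟩².
d²/dx² sin(jπx/a) = −(jπ/a)²·sin(jπx/a); on 0 ≤ x ≤ a, ∫sin²(jπx/a) dx = a/2 and ∫sin(jπx/a)·sin(lπx/a) dx = 0 for j ≠ l, so only diagonal terms survive in ∫|φ|² and ∫φ·φ″; ∫φ·φ′ dx = [φ²/2] between the walls = 0.
Normalization: ∫|φ|² dx = 17.512.
⟨p⟩ = 0.0000 and ⟨p²⟩ = 1.3185.
(Δp)² = 1.3185 − (0.0000)² = 1.3185.

1.319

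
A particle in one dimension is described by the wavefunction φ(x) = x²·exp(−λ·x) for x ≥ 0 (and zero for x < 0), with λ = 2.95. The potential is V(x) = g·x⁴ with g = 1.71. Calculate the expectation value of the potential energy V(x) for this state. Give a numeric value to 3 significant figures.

2.37

⟨V⟩ = ∫ V(x)·|φ|² dx / ∫|φ|² dx.
Every integrand reduces to terms xʲ·e^(−2λx) on [0, ∞); use ∫₀^∞ xʲ·e^(−2λx) dx = j!/(2λ)^(j+1).
State is unnormalized: ∫|φ|² dx = 0.0033570, and ∫φ*·V(x)·φ dx = 0.0079588, so ⟨V⟩ = 0.0079588 / 0.0033570.
⟨V⟩ = 2.3708.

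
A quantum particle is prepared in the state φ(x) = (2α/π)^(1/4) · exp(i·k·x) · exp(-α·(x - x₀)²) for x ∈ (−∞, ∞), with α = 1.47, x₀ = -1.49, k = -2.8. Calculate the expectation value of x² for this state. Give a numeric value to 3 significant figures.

⟨x²⟩ = ∫ x²·|φ|² dx (integrals over the domain).
Gaussian moments (u = x − x₀): ∫u^(2j)·e^(−2αu²) du = (2j−1)!!/(4α)^j · √(π/(2α)), odd powers integrate to 0; here √(π/(2α)) = 1.0337.
⟨x²⟩ = 2.3902.

2.39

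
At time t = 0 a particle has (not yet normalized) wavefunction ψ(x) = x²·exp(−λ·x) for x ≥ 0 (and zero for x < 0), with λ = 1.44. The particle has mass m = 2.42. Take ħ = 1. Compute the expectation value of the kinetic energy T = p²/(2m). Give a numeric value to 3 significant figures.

0.143

T = −(ħ²/2m) d²/dx², so ⟨T⟩ = −(ħ²/2m) ∫ ψ*·ψ'' dx / ∫|ψ|² dx; with m = 2.42.
Differentiate x²·exp(−λ·x) with the product rule; every integrand then reduces to terms xʲ·e^(−2λx) on [0, ∞), with ∫₀^∞ xʲ·e^(−2λx) dx = j!/(2λ)^(j+1).
State is unnormalized: ∫|ψ|² dx = 0.12113, and ∫ψ*·(−ħ²/2m · ψ'') dx = 0.017298, so ⟨T⟩ = 0.017298 / 0.12113.
⟨T⟩ = 0.14281.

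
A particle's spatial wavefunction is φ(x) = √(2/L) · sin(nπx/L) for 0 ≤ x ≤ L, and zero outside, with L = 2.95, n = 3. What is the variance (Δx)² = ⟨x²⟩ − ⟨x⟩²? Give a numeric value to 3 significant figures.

0.676

Compute ⟨x⟩ and ⟨x²⟩ separately, then (Δx)² = ⟨x²⟩ − ⟨x⟩².
With sin²θ = (1 − cos2θ)/2 on 0 ≤ x ≤ L: ∫sin²(nπx/L) dx = L/2, ∫x·sin²(nπx/L) dx = L²/4, ∫x²·sin²(nπx/L) dx = L³·(1/6 − 1/(4n²π²)); higher powers xᵏ the same way, integrating xᵏ·cos(2nπx/L) by parts.
⟨x⟩ = 1.4750 and ⟨x²⟩ = 2.8518.
(Δx)² = 2.8518 − (1.4750)² = 0.67622.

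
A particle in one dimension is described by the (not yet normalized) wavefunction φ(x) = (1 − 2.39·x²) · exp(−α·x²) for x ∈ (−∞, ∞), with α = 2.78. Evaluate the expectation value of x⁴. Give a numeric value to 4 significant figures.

⟨x⁴⟩ = ∫ x⁴·|φ|² dx / ∫|φ|² dx (integrals over the domain).
Expand each integrand as polynomial × e^(−2αx²) and use ∫x^(2j)·e^(−2αx²) dx = (2j−1)!!/(4α)^j · √(π/(2α)), odd powers → 0; here √(π/(2α)) = 0.75169.
State is unnormalized: ∫|φ|² dx = 0.53274, and ∫φ*·x⁴·φ dx = 0.0085259, so ⟨x⁴⟩ = 0.0085259 / 0.53274.
⟨x⁴⟩ = 0.016004.

0.01600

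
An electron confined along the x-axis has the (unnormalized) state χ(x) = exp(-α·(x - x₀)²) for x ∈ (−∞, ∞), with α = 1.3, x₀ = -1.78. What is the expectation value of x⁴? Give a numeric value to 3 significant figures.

⟨x⁴⟩ = ∫ x⁴·|χ|² dx / ∫|χ|² dx (integrals over the domain).
Gaussian moments (u = x − x₀): ∫u^(2j)·e^(−2αu²) du = (2j−1)!!/(4α)^j · √(π/(2α)), odd powers integrate to 0; here √(π/(2α)) = 1.0992.
State is unnormalized: ∫|χ|² dx = 1.0992, and ∫χ*·x⁴·χ dx = 15.175, so ⟨x⁴⟩ = 15.175 / 1.0992.
⟨x⁴⟩ = 13.806.

13.8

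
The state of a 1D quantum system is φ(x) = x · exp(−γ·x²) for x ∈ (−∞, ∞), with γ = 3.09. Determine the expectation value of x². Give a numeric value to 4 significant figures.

0.2427

⟨x²⟩ = ∫ x²·|φ|² dx / ∫|φ|² dx (integrals over the domain).
Expand each integrand as polynomial × e^(−2γx²) and use ∫x^(2j)·e^(−2γx²) dx = (2j−1)!!/(4γ)^j · √(π/(2γ)), odd powers → 0; here √(π/(2γ)) = 0.71299.
State is unnormalized: ∫|φ|² dx = 0.057685, and ∫φ*·x²·φ dx = 0.014001, so ⟨x²⟩ = 0.014001 / 0.057685.
⟨x²⟩ = 0.24272.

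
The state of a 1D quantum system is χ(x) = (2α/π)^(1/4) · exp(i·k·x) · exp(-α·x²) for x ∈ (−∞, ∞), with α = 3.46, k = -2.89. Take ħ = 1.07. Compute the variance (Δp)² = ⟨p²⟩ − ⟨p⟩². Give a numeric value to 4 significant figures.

3.961

Compute ⟨p⟩ and ⟨p²⟩ separately; (Δp)² = ⟨p²⟩ − ⟨p⟩².
Gaussian moments: ∫x^(2j)·e^(−2αx²) dx = (2j−1)!!/(4α)^j · √(π/(2α)), odd powers integrate to 0; here √(π/(2α)) = 0.67379. Derivatives: χ′ = (ik − 2αx)·χ, χ″ = ((ik − 2αx)² − 2α)·χ; the odd-in-x pieces drop out.
⟨p⟩ = -3.0923 and ⟨p²⟩ = 13.524.
(Δp)² = 13.524 − (-3.0923)² = 3.9614.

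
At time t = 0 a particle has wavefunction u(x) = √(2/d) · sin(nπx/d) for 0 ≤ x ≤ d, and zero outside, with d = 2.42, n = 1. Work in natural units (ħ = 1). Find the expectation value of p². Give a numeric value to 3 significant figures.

p² u = −ħ² d²u/dx²; ⟨p²⟩ = −ħ² ∫ u*·u'' dx.
d/dx sin(nπx/d) = (nπ/d)·cos(nπx/d) and d²/dx² sin(nπx/d) = −(nπ/d)²·sin(nπx/d); on 0 ≤ x ≤ d, ∫sin²(nπx/d) dx = d/2 and ∫sin(nπx/d)·cos(nπx/d) dx = 0.
⟨p²⟩ = 1.6853.

1.69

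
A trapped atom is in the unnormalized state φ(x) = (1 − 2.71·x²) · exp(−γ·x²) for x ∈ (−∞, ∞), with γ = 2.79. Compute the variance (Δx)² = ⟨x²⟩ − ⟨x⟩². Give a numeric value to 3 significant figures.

Compute ⟨x⟩ and ⟨x²⟩ separately, then (Δx)² = ⟨x²⟩ − ⟨x⟩².
Expand each integrand as polynomial × e^(−2γx²) and use ∫x^(2j)·e^(−2γx²) dx = (2j−1)!!/(4γ)^j · √(π/(2γ)), odd powers → 0; here √(π/(2γ)) = 0.75034.
Normalization: ∫|φ|² dx = 0.51866.
⟨x⟩ = 0.0000 and ⟨x²⟩ = 0.055419.
(Δx)² = 0.055419 − (0.0000)² = 0.055419.

0.0554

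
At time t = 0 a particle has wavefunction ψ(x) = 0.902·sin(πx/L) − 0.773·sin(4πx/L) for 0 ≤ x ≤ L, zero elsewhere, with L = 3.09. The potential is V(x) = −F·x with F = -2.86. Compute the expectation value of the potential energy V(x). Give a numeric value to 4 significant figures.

⟨V⟩ = ∫ V(x)·|ψ|² dx / ∫|ψ|² dx.
On 0 ≤ x ≤ L (j ≠ l): ∫sin²(jπx/L) dx = L/2, ∫sin(jπx/L)·sin(lπx/L) dx = 0; diagonal moments ∫x·sin²(jπx/L) dx = L²/4, ∫x²·sin²(jπx/L) dx = L³·(1/6 − 1/(4j²π²)); cross terms ∫x·sin(jπx/L)·sin(lπx/L) dx = 0 for j + l even and −4jlL²/(π²(j² − l²)²) for j + l odd, ∫x²·sin(jπx/L)·sin(lπx/L) dx = (−1)^(j+l)·4jlL³/(π²(j² − l²)²); higher powers the same way via product-to-sum and parts.
State is unnormalized: ∫|ψ|² dx = 2.1802, and ∫ψ*·V(x)·ψ dx = 9.9080, so ⟨V⟩ = 9.9080 / 2.1802.
⟨V⟩ = 4.5445.

4.545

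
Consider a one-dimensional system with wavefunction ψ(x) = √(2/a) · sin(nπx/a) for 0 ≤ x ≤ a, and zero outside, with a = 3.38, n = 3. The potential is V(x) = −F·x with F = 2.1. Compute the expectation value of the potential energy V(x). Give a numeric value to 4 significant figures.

⟨V⟩ = ∫ V(x)·|ψ|² dx.
With sin²θ = (1 − cos2θ)/2 on 0 ≤ x ≤ a: ∫sin²(nπx/a) dx = a/2, ∫x·sin²(nπx/a) dx = a²/4, ∫x²·sin²(nπx/a) dx = a³·(1/6 − 1/(4n²π²)); higher powers xᵏ the same way, integrating xᵏ·cos(2nπx/a) by parts.
⟨V⟩ = -3.5490.

-3.549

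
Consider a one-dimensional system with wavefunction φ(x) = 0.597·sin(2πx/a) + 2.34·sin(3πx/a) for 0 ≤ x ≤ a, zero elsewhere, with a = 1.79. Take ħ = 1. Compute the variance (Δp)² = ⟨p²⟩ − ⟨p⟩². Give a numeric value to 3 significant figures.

26.8

Compute ⟨p⟩ and ⟨p²⟩ separately; (Δp)² = ⟨p²⟩ − ⟨p⟩².
d²/dx² sin(jπx/a) = −(jπ/a)²·sin(jπx/a); on 0 ≤ x ≤ a, ∫sin²(jπx/a) dx = a/2 and ∫sin(jπx/a)·sin(lπx/a) dx = 0 for j ≠ l, so only diagonal terms survive in ∫|φ|² and ∫φ·φ″; ∫φ·φ′ dx = [φ²/2] between the walls = 0.
Normalization: ∫|φ|² dx = 5.2196.
⟨p⟩ = 0.0000 and ⟨p²⟩ = 26.782.
(Δp)² = 26.782 − (0.0000)² = 26.782.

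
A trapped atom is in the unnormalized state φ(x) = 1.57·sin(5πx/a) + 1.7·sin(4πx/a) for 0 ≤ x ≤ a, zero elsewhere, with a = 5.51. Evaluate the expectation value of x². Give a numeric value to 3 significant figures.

⟨x²⟩ = ∫ x²·|φ|² dx / ∫|φ|² dx (integrals over the domain).
On 0 ≤ x ≤ a (j ≠ l): ∫sin²(jπx/a) dx = a/2, ∫sin(jπx/a)·sin(lπx/a) dx = 0; diagonal moments ∫x·sin²(jπx/a) dx = a²/4, ∫x²·sin²(jπx/a) dx = a³·(1/6 − 1/(4j²π²)); cross terms ∫x·sin(jπx/a)·sin(lπx/a) dx = 0 for j + l even and −4jla²/(π²(j² − l²)²) for j + l odd, ∫x²·sin(jπx/a)·sin(lπx/a) dx = (−1)^(j+l)·4jla³/(π²(j² − l²)²); higher powers the same way via product-to-sum and parts.
State is unnormalized: ∫|φ|² dx = 14.753, and ∫φ*·x²·φ dx = 58.756, so ⟨x²⟩ = 58.756 / 14.753.
⟨x²⟩ = 3.9827.

3.98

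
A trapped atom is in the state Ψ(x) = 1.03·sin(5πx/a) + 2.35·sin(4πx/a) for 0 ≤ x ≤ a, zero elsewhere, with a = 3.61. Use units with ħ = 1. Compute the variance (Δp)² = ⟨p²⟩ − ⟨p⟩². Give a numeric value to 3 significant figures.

Compute ⟨p⟩ and ⟨p²⟩ separately; (Δp)² = ⟨p²⟩ − ⟨p⟩².
d²/dx² sin(jπx/a) = −(jπ/a)²·sin(jπx/a); on 0 ≤ x ≤ a, ∫sin²(jπx/a) dx = a/2 and ∫sin(jπx/a)·sin(lπx/a) dx = 0 for j ≠ l, so only diagonal terms survive in ∫|Ψ|² and ∫Ψ·Ψ″; ∫Ψ·Ψ′ dx = [Ψ²/2] between the walls = 0.
Normalization: ∫|Ψ|² dx = 11.883.
⟨p⟩ = 0.0000 and ⟨p²⟩ = 13.216.
(Δp)² = 13.216 − (0.0000)² = 13.216.

13.2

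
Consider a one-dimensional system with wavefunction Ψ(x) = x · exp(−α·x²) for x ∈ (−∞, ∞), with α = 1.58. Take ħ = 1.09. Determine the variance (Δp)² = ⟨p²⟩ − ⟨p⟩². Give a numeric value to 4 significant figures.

5.632

Compute ⟨p⟩ and ⟨p²⟩ separately; (Δp)² = ⟨p²⟩ − ⟨p⟩².
Expand each integrand as polynomial × e^(−2αx²) and use ∫x^(2j)·e^(−2αx²) dx = (2j−1)!!/(4α)^j · √(π/(2α)), odd powers → 0; here √(π/(2α)) = 0.99708. Differentiate with the product rule, d/dx e^(−αx²) = −2αx·e^(−αx²).
Normalization: ∫|Ψ|² dx = 0.15777.
⟨p⟩ = 0.0000 and ⟨p²⟩ = 5.6316.
(Δp)² = 5.6316 − (0.0000)² = 5.6316.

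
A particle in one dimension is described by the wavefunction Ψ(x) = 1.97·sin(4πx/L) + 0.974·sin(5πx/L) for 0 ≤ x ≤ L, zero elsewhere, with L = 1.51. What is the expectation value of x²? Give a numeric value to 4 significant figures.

0.3907

⟨x²⟩ = ∫ x²·|Ψ|² dx / ∫|Ψ|² dx (integrals over the domain).
On 0 ≤ x ≤ L (j ≠ l): ∫sin²(jπx/L) dx = L/2, ∫sin(jπx/L)·sin(lπx/L) dx = 0; diagonal moments ∫x·sin²(jπx/L) dx = L²/4, ∫x²·sin²(jπx/L) dx = L³·(1/6 − 1/(4j²π²)); cross terms ∫x·sin(jπx/L)·sin(lπx/L) dx = 0 for j + l even and −4jlL²/(π²(j² − l²)²) for j + l odd, ∫x²·sin(jπx/L)·sin(lπx/L) dx = (−1)^(j+l)·4jlL³/(π²(j² − l²)²); higher powers the same way via product-to-sum and parts.
State is unnormalized: ∫|Ψ|² dx = 3.6463, and ∫Ψ*·x²·Ψ dx = 1.4247, so ⟨x²⟩ = 1.4247 / 3.6463.
⟨x²⟩ = 0.39072.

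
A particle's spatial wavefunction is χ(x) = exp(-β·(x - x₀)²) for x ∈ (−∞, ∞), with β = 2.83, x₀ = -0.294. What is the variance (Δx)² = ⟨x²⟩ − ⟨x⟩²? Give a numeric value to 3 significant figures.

Compute ⟨x⟩ and ⟨x²⟩ separately, then (Δx)² = ⟨x²⟩ − ⟨x⟩².
Gaussian moments (u = x − x₀): ∫u^(2j)·e^(−2βu²) du = (2j−1)!!/(4β)^j · √(π/(2β)), odd powers integrate to 0; here √(π/(2β)) = 0.74502.
Normalization: ∫|χ|² dx = 0.74502.
⟨x⟩ = -0.29400 and ⟨x²⟩ = 0.17478.
(Δx)² = 0.17478 − (-0.29400)² = 0.088339.

0.0883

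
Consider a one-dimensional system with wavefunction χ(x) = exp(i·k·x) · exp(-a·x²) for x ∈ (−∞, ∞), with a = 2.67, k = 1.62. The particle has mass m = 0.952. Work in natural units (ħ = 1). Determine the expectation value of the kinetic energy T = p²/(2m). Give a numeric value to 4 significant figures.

T = −(ħ²/2m) d²/dx², so ⟨T⟩ = −(ħ²/2m) ∫ χ*·χ'' dx / ∫|χ|² dx; with m = 0.952.
Gaussian moments: ∫x^(2j)·e^(−2ax²) dx = (2j−1)!!/(4a)^j · √(π/(2a)), odd powers integrate to 0; here √(π/(2a)) = 0.76702. Derivatives: χ′ = (ik − 2ax)·χ, χ″ = ((ik − 2ax)² − 2a)·χ; the odd-in-x pieces drop out.
State is unnormalized: ∫|χ|² dx = 0.76702, and ∫χ*·(−ħ²/2m · χ'') dx = 2.1328, so ⟨T⟩ = 2.1328 / 0.76702.
⟨T⟩ = 2.7807.

2.781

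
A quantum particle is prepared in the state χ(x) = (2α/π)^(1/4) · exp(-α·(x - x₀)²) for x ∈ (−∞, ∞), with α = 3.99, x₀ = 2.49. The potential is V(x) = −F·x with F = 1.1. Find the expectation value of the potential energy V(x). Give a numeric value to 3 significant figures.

-2.74

⟨V⟩ = ∫ V(x)·|χ|² dx.
Gaussian moments (u = x − x₀): ∫u^(2j)·e^(−2αu²) du = (2j−1)!!/(4α)^j · √(π/(2α)), odd powers integrate to 0; here √(π/(2α)) = 0.62744.
⟨V⟩ = -2.7390.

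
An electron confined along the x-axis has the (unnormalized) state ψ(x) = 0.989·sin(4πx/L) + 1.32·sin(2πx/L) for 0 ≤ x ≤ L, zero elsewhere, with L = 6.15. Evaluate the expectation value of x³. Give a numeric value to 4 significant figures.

⟨x³⟩ = ∫ x³·|ψ|² dx / ∫|ψ|² dx (integrals over the domain).
On 0 ≤ x ≤ L (j ≠ l): ∫sin²(jπx/L) dx = L/2, ∫sin(jπx/L)·sin(lπx/L) dx = 0; diagonal moments ∫x·sin²(jπx/L) dx = L²/4, ∫x²·sin²(jπx/L) dx = L³·(1/6 − 1/(4j²π²)); cross terms ∫x·sin(jπx/L)·sin(lπx/L) dx = 0 for j + l even and −4jlL²/(π²(j² − l²)²) for j + l odd, ∫x²·sin(jπx/L)·sin(lπx/L) dx = (−1)^(j+l)·4jlL³/(π²(j² − l²)²); higher powers the same way via product-to-sum and parts.
State is unnormalized: ∫|ψ|² dx = 8.3656, and ∫ψ*·x³·ψ dx = 585.63, so ⟨x³⟩ = 585.63 / 8.3656.
⟨x³⟩ = 70.004.

70.00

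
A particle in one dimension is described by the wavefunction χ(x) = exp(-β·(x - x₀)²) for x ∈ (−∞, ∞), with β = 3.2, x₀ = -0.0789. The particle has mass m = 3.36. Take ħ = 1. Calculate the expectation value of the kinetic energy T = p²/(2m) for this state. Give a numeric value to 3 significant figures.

0.476

T = −(ħ²/2m) d²/dx², so ⟨T⟩ = −(ħ²/2m) ∫ χ*·χ'' dx / ∫|χ|² dx; with m = 3.36.
Gaussian moments (u = x − x₀): ∫u^(2j)·e^(−2βu²) du = (2j−1)!!/(4β)^j · √(π/(2β)), odd powers integrate to 0; here √(π/(2β)) = 0.70062. Derivatives: d/dx e^(−βu²) = −2βu·e^(−βu²), d²/dx² e^(−βu²) = (4β²u² − 2β)·e^(−βu²).
State is unnormalized: ∫|χ|² dx = 0.70062, and ∫χ*·(−ħ²/2m · χ'') dx = 0.33363, so ⟨T⟩ = 0.33363 / 0.70062.
⟨T⟩ = 0.47619.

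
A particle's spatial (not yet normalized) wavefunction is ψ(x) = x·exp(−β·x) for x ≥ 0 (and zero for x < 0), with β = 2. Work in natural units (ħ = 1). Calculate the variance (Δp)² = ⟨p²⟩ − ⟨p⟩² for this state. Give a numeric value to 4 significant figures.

Compute ⟨p⟩ and ⟨p²⟩ separately; (Δp)² = ⟨p²⟩ − ⟨p⟩².
Differentiate x·exp(−β·x) with the product rule; every integrand then reduces to terms xʲ·e^(−2βx) on [0, ∞), with ∫₀^∞ xʲ·e^(−2βx) dx = j!/(2β)^(j+1).
Normalization: ∫|ψ|² dx = 0.031250.
⟨p⟩ = 0.0000 and ⟨p²⟩ = 4.0000.
(Δp)² = 4.0000 − (0.0000)² = 4.0000.

4.000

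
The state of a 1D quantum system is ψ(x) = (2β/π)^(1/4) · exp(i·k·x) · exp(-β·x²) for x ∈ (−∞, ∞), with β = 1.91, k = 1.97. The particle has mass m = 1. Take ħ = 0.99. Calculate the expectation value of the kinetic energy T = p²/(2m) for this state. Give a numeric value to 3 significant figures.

T = −(ħ²/2m) d²/dx², so ⟨T⟩ = −(ħ²/2m) ∫ ψ*·ψ'' dx; with m = 1.
Gaussian moments: ∫x^(2j)·e^(−2βx²) dx = (2j−1)!!/(4β)^j · √(π/(2β)), odd powers integrate to 0; here √(π/(2β)) = 0.90687. Derivatives: ψ′ = (ik − 2βx)·ψ, ψ″ = ((ik − 2βx)² − 2β)·ψ; the odd-in-x pieces drop out.
⟨T⟩ = 2.8378.

2.84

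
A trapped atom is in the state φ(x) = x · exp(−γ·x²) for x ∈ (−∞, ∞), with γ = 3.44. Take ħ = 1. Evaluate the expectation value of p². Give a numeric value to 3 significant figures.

10.3

p² φ = −ħ² d²φ/dx²; ⟨p²⟩ = −ħ² ∫ φ*·φ'' dx / ∫|φ|² dx.
Expand each integrand as polynomial × e^(−2γx²) and use ∫x^(2j)·e^(−2γx²) dx = (2j−1)!!/(4γ)^j · √(π/(2γ)), odd powers → 0; here √(π/(2γ)) = 0.67574. Differentiate with the product rule, d/dx e^(−γx²) = −2γx·e^(−γx²).
State is unnormalized: ∫|φ|² dx = 0.049109, and ∫φ*·(−ħ² φ'') dx = 0.50681, so ⟨p²⟩ = 0.50681 / 0.049109.
⟨p²⟩ = 10.320.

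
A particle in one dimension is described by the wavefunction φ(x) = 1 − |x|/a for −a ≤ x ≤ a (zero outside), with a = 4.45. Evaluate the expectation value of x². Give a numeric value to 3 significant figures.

1.98

⟨x²⟩ = ∫ x²·|φ|² dx / ∫|φ|² dx (integrals over the domain).
φ is even, so ∫ over [−a, a] = 2∫₀ᵃ with φ = 1 − x/a there: ∫₀ᵃ (1 − x/a)² dx = a/3, ∫₀ᵃ x²(1 − x/a)² dx = a³/30, ∫₀ᵃ x⁴(1 − x/a)² dx = a⁵/105.
State is unnormalized: ∫|φ|² dx = 2.9667, and ∫φ*·x²·φ dx = 5.8747, so ⟨x²⟩ = 5.8747 / 2.9667.
⟨x²⟩ = 1.9803.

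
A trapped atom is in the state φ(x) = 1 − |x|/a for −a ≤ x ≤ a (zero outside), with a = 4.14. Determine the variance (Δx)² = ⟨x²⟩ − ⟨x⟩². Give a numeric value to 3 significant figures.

Compute ⟨x⟩ and ⟨x²⟩ separately, then (Δx)² = ⟨x²⟩ − ⟨x⟩².
φ is even, so ∫ over [−a, a] = 2∫₀ᵃ with φ = 1 − x/a there: ∫₀ᵃ (1 − x/a)² dx = a/3, ∫₀ᵃ x²(1 − x/a)² dx = a³/30, ∫₀ᵃ x⁴(1 − x/a)² dx = a⁵/105.
Normalization: ∫|φ|² dx = 2.7600.
⟨x⟩ = 0.0000 and ⟨x²⟩ = 1.7140.
(Δx)² = 1.7140 − (0.0000)² = 1.7140.

1.71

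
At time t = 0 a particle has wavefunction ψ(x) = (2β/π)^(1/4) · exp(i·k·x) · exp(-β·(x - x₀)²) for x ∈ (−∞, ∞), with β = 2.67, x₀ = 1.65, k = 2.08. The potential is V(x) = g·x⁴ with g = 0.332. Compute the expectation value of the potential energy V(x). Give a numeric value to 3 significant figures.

⟨V⟩ = ∫ V(x)·|ψ|² dx.
Gaussian moments (u = x − x₀): ∫u^(2j)·e^(−2βu²) du = (2j−1)!!/(4β)^j · √(π/(2β)), odd powers integrate to 0; here √(π/(2β)) = 0.76702.
⟨V⟩ = 2.9773.

2.98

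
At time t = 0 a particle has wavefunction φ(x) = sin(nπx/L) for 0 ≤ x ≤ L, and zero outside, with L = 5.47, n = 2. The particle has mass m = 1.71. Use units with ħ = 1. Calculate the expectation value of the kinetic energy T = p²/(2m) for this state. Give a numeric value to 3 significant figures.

0.386

T = −(ħ²/2m) d²/dx², so ⟨T⟩ = −(ħ²/2m) ∫ φ*·φ'' dx / ∫|φ|² dx; with m = 1.71.
d/dx sin(nπx/L) = (nπ/L)·cos(nπx/L) and d²/dx² sin(nπx/L) = −(nπ/L)²·sin(nπx/L); on 0 ≤ x ≤ L, ∫sin²(nπx/L) dx = L/2 and ∫sin(nπx/L)·cos(nπx/L) dx = 0.
State is unnormalized: ∫|φ|² dx = 2.7350, and ∫φ*·(−ħ²/2m · φ'') dx = 1.0552, so ⟨T⟩ = 1.0552 / 2.7350.
⟨T⟩ = 0.38580.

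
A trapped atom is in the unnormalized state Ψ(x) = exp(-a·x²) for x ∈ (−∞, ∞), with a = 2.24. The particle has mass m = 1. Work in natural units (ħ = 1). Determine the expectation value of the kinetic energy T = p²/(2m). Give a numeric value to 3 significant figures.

T = −(ħ²/2m) d²/dx², so ⟨T⟩ = −(ħ²/2m) ∫ Ψ*·Ψ'' dx / ∫|Ψ|² dx; with m = 1.
Gaussian moments: ∫x^(2j)·e^(−2ax²) dx = (2j−1)!!/(4a)^j · √(π/(2a)), odd powers integrate to 0; here √(π/(2a)) = 0.83741. Derivatives: d/dx e^(−ax²) = −2ax·e^(−ax²), d²/dx² e^(−ax²) = (4a²x² − 2a)·e^(−ax²).
State is unnormalized: ∫|Ψ|² dx = 0.83741, and ∫Ψ*·(−ħ²/2m · Ψ'') dx = 0.93789, so ⟨T⟩ = 0.93789 / 0.83741.
⟨T⟩ = 1.1200.

1.12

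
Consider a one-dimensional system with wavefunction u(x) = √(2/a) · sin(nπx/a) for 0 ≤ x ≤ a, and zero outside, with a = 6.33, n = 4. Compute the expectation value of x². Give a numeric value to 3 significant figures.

⟨x²⟩ = ∫ x²·|u|² dx (integrals over the domain).
With sin²θ = (1 − cos2θ)/2 on 0 ≤ x ≤ a: ∫sin²(nπx/a) dx = a/2, ∫x·sin²(nπx/a) dx = a²/4, ∫x²·sin²(nπx/a) dx = a³·(1/6 − 1/(4n²π²)); higher powers xᵏ the same way, integrating xᵏ·cos(2nπx/a) by parts.
⟨x²⟩ = 13.229.

13.2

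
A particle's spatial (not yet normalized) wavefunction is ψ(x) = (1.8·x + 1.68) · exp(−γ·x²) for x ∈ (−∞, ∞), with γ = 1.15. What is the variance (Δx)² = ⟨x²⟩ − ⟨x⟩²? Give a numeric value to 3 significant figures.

Compute ⟨x⟩ and ⟨x²⟩ separately, then (Δx)² = ⟨x²⟩ − ⟨x⟩².
Expand each integrand as polynomial × e^(−2γx²) and use ∫x^(2j)·e^(−2γx²) dx = (2j−1)!!/(4γ)^j · √(π/(2γ)), odd powers → 0; here √(π/(2γ)) = 1.1687.
Normalization: ∫|ψ|² dx = 4.1218.
⟨x⟩ = 0.37280 and ⟨x²⟩ = 0.30422.
(Δx)² = 0.30422 − (0.37280)² = 0.16524.

0.165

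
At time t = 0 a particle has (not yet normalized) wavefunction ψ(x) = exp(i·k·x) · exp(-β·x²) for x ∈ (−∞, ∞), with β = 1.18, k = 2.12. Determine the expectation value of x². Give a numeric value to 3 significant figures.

0.212

⟨x²⟩ = ∫ x²·|ψ|² dx / ∫|ψ|² dx (integrals over the domain).
Gaussian moments: ∫x^(2j)·e^(−2βx²) dx = (2j−1)!!/(4β)^j · √(π/(2β)), odd powers integrate to 0; here √(π/(2β)) = 1.1538.
State is unnormalized: ∫|ψ|² dx = 1.1538, and ∫ψ*·x²·ψ dx = 0.24444, so ⟨x²⟩ = 0.24444 / 1.1538.
⟨x²⟩ = 0.21186.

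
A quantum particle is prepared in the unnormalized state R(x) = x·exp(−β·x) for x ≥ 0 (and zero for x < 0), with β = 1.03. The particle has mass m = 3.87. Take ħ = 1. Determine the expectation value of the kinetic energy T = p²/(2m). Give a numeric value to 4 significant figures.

T = −(ħ²/2m) d²/dx², so ⟨T⟩ = −(ħ²/2m) ∫ R*·R'' dx / ∫|R|² dx; with m = 3.87.
Differentiate x·exp(−β·x) with the product rule; every integrand then reduces to terms xʲ·e^(−2βx) on [0, ∞), with ∫₀^∞ xʲ·e^(−2βx) dx = j!/(2β)^(j+1).
State is unnormalized: ∫|R|² dx = 0.22879, and ∫R*·(−ħ²/2m · R'') dx = 0.031359, so ⟨T⟩ = 0.031359 / 0.22879.
⟨T⟩ = 0.13707.

0.1371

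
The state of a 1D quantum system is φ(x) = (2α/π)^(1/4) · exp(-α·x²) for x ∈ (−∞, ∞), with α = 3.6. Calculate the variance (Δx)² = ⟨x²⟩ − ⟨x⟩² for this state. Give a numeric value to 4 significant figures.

Compute ⟨x⟩ and ⟨x²⟩ separately, then (Δx)² = ⟨x²⟩ − ⟨x⟩².
Gaussian moments: ∫x^(2j)·e^(−2αx²) dx = (2j−1)!!/(4α)^j · √(π/(2α)), odd powers integrate to 0; here √(π/(2α)) = 0.66055.
⟨x⟩ = 0.0000 and ⟨x²⟩ = 0.069444.
(Δx)² = 0.069444 − (0.0000)² = 0.069444.

0.06944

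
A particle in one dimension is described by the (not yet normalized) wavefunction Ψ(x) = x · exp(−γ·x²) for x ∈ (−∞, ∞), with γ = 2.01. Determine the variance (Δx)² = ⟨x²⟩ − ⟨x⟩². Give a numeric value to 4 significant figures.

Compute ⟨x⟩ and ⟨x²⟩ separately, then (Δx)² = ⟨x²⟩ − ⟨x⟩².
Expand each integrand as polynomial × e^(−2γx²) and use ∫x^(2j)·e^(−2γx²) dx = (2j−1)!!/(4γ)^j · √(π/(2γ)), odd powers → 0; here √(π/(2γ)) = 0.88402.
Normalization: ∫|Ψ|² dx = 0.10995.
⟨x⟩ = 0.0000 and ⟨x²⟩ = 0.37313.
(Δx)² = 0.37313 − (0.0000)² = 0.37313.

0.3731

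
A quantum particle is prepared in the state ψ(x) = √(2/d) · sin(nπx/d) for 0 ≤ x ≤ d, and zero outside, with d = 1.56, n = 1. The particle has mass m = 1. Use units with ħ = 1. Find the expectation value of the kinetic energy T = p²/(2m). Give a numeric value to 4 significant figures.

2.028

T = −(ħ²/2m) d²/dx², so ⟨T⟩ = −(ħ²/2m) ∫ ψ*·ψ'' dx; with m = 1.
d/dx sin(nπx/d) = (nπ/d)·cos(nπx/d) and d²/dx² sin(nπx/d) = −(nπ/d)²·sin(nπx/d); on 0 ≤ x ≤ d, ∫sin²(nπx/d) dx = d/2 and ∫sin(nπx/d)·cos(nπx/d) dx = 0.
⟨T⟩ = 2.0278.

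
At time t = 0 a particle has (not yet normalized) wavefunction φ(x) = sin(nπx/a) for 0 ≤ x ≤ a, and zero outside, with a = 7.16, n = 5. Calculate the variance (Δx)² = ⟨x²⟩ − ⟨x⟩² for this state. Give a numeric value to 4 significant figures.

4.168

Compute ⟨x⟩ and ⟨x²⟩ separately, then (Δx)² = ⟨x²⟩ − ⟨x⟩².
With sin²θ = (1 − cos2θ)/2 on 0 ≤ x ≤ a: ∫sin²(nπx/a) dx = a/2, ∫x·sin²(nπx/a) dx = a²/4, ∫x²·sin²(nπx/a) dx = a³·(1/6 − 1/(4n²π²)); higher powers xᵏ the same way, integrating xᵏ·cos(2nπx/a) by parts.
Normalization: ∫|φ|² dx = 3.5800.
⟨x⟩ = 3.5800 and ⟨x²⟩ = 16.985.
(Δx)² = 16.985 − (3.5800)² = 4.1682.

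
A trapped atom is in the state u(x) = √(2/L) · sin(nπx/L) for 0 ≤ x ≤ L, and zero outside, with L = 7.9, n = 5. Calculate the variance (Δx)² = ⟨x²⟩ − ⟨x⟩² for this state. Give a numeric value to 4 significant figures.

Compute ⟨x⟩ and ⟨x²⟩ separately, then (Δx)² = ⟨x²⟩ − ⟨x⟩².
With sin²θ = (1 − cos2θ)/2 on 0 ≤ x ≤ L: ∫sin²(nπx/L) dx = L/2, ∫x·sin²(nπx/L) dx = L²/4, ∫x²·sin²(nπx/L) dx = L³·(1/6 − 1/(4n²π²)); higher powers xᵏ the same way, integrating xᵏ·cos(2nπx/L) by parts.
⟨x⟩ = 3.9500 and ⟨x²⟩ = 20.677.
(Δx)² = 20.677 − (3.9500)² = 5.0744.

5.074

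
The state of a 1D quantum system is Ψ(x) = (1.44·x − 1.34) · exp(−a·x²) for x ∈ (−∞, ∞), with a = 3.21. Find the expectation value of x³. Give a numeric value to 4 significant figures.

-0.03588

⟨x³⟩ = ∫ x³·|Ψ|² dx / ∫|Ψ|² dx (integrals over the domain).
Expand each integrand as polynomial × e^(−2ax²) and use ∫x^(2j)·e^(−2ax²) dx = (2j−1)!!/(4a)^j · √(π/(2a)), odd powers → 0; here √(π/(2a)) = 0.69953.
State is unnormalized: ∫|Ψ|² dx = 1.3691, and ∫Ψ*·x³·Ψ dx = -0.049124, so ⟨x³⟩ = -0.049124 / 1.3691.
⟨x³⟩ = -0.035882.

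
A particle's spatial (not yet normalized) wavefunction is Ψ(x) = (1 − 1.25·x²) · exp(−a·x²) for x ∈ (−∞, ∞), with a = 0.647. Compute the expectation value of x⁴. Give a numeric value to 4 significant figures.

⟨x⁴⟩ = ∫ x⁴·|Ψ|² dx / ∫|Ψ|² dx (integrals over the domain).
Expand each integrand as polynomial × e^(−2ax²) and use ∫x^(2j)·e^(−2ax²) dx = (2j−1)!!/(4a)^j · √(π/(2a)), odd powers → 0; here √(π/(2a)) = 1.5581.
State is unnormalized: ∫|Ψ|² dx = 1.1435, and ∫Ψ*·x⁴·Ψ dx = 3.0255, so ⟨x⁴⟩ = 3.0255 / 1.1435.
⟨x⁴⟩ = 2.6459.

2.646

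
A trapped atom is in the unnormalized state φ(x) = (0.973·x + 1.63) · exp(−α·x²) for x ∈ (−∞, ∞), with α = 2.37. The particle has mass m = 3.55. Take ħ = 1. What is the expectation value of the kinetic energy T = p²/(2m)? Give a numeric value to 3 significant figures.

0.358

T = −(ħ²/2m) d²/dx², so ⟨T⟩ = −(ħ²/2m) ∫ φ*·φ'' dx / ∫|φ|² dx; with m = 3.55.
Expand each integrand as polynomial × e^(−2αx²) and use ∫x^(2j)·e^(−2αx²) dx = (2j−1)!!/(4α)^j · √(π/(2α)), odd powers → 0; here √(π/(2α)) = 0.81412. Differentiate with the product rule, d/dx e^(−αx²) = −2αx·e^(−αx²).
State is unnormalized: ∫|φ|² dx = 2.2443, and ∫φ*·(−ħ²/2m · φ'') dx = 0.80344, so ⟨T⟩ = 0.80344 / 2.2443.
⟨T⟩ = 0.35799.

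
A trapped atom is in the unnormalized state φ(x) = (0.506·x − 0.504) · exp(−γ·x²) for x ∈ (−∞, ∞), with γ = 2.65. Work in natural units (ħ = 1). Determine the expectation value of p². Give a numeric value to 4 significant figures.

3.110

p² φ = −ħ² d²φ/dx²; ⟨p²⟩ = −ħ² ∫ φ*·φ'' dx / ∫|φ|² dx.
Expand each integrand as polynomial × e^(−2γx²) and use ∫x^(2j)·e^(−2γx²) dx = (2j−1)!!/(4γ)^j · √(π/(2γ)), odd powers → 0; here √(π/(2γ)) = 0.76990. Differentiate with the product rule, d/dx e^(−γx²) = −2γx·e^(−γx²).
State is unnormalized: ∫|φ|² dx = 0.21416, and ∫φ*·(−ħ² φ'') dx = 0.66610, so ⟨p²⟩ = 0.66610 / 0.21416.
⟨p²⟩ = 3.1102.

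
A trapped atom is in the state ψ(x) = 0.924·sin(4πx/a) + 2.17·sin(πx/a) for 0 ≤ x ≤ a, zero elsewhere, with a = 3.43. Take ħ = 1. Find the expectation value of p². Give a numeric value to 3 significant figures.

2.77

p² ψ = −ħ² d²ψ/dx²; ⟨p²⟩ = −ħ² ∫ ψ*·ψ'' dx / ∫|ψ|² dx.
d²/dx² sin(jπx/a) = −(jπ/a)²·sin(jπx/a); on 0 ≤ x ≤ a, ∫sin²(jπx/a) dx = a/2 and ∫sin(jπx/a)·sin(lπx/a) dx = 0 for j ≠ l, so only diagonal terms survive in ∫|ψ|² and ∫ψ·ψ″; ∫ψ·ψ′ dx = [ψ²/2] between the walls = 0.
State is unnormalized: ∫|ψ|² dx = 9.5400, and ∫ψ*·(−ħ² ψ'') dx = 26.428, so ⟨p²⟩ = 26.428 / 9.5400.
⟨p²⟩ = 2.7703.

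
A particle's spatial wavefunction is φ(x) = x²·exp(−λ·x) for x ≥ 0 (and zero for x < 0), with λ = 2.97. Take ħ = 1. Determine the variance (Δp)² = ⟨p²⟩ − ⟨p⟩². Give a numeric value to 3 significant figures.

2.94

Compute ⟨p⟩ and ⟨p²⟩ separately; (Δp)² = ⟨p²⟩ − ⟨p⟩².
Differentiate x²·exp(−λ·x) with the product rule; every integrand then reduces to terms xʲ·e^(−2λx) on [0, ∞), with ∫₀^∞ xʲ·e^(−2λx) dx = j!/(2λ)^(j+1).
Normalization: ∫|φ|² dx = 0.0032455.
⟨p⟩ = 0.0000 and ⟨p²⟩ = 2.9403.
(Δp)² = 2.9403 − (0.0000)² = 2.9403.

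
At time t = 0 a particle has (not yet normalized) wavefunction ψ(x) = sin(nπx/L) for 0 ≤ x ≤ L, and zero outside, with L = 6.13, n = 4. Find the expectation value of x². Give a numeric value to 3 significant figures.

⟨x²⟩ = ∫ x²·|ψ|² dx / ∫|ψ|² dx (integrals over the domain).
With sin²θ = (1 − cos2θ)/2 on 0 ≤ x ≤ L: ∫sin²(nπx/L) dx = L/2, ∫x·sin²(nπx/L) dx = L²/4, ∫x²·sin²(nπx/L) dx = L³·(1/6 − 1/(4n²π²)); higher powers xᵏ the same way, integrating xᵏ·cos(2nπx/L) by parts.
State is unnormalized: ∫|ψ|² dx = 3.0650, and ∫ψ*·x²·ψ dx = 38.026, so ⟨x²⟩ = 38.026 / 3.0650.
⟨x²⟩ = 12.407.

12.4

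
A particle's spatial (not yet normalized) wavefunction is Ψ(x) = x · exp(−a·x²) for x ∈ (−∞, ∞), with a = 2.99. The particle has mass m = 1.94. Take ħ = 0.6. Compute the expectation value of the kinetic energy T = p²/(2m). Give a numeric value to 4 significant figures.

0.8323

T = −(ħ²/2m) d²/dx², so ⟨T⟩ = −(ħ²/2m) ∫ Ψ*·Ψ'' dx / ∫|Ψ|² dx; with m = 1.94.
Expand each integrand as polynomial × e^(−2ax²) and use ∫x^(2j)·e^(−2ax²) dx = (2j−1)!!/(4a)^j · √(π/(2a)), odd powers → 0; here √(π/(2a)) = 0.72481. Differentiate with the product rule, d/dx e^(−ax²) = −2ax·e^(−ax²).
State is unnormalized: ∫|Ψ|² dx = 0.060603, and ∫Ψ*·(−ħ²/2m · Ψ'') dx = 0.050438, so ⟨T⟩ = 0.050438 / 0.060603.
⟨T⟩ = 0.83227.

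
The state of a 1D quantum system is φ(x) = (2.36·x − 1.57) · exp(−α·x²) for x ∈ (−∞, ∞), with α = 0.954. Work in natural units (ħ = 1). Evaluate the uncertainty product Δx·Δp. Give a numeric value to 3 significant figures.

0.594

Δx = √(⟨x²⟩−⟨x⟩²), Δp = √(⟨p²⟩−⟨p⟩²).
Expand each integrand as polynomial × e^(−2αx²) and use ∫x^(2j)·e^(−2αx²) dx = (2j−1)!!/(4α)^j · √(π/(2α)), odd powers → 0; here √(π/(2α)) = 1.2832. Differentiate with the product rule, d/dx e^(−αx²) = −2αx·e^(−αx²).
Normalization: ∫|φ|² dx = 5.0357.
⟨x⟩ = -0.49483, ⟨x²⟩ = 0.45698 ⇒ Δx = 0.46056.
⟨p⟩ = 0.0000, ⟨p²⟩ = 1.6636 ⇒ Δp = 1.2898.
Δx·Δp = 0.59404.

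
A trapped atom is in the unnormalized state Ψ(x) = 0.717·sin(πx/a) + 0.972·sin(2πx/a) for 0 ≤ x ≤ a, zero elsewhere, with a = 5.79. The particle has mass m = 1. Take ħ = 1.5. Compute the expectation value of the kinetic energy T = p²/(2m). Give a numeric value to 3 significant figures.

0.975

T = −(ħ²/2m) d²/dx², so ⟨T⟩ = −(ħ²/2m) ∫ Ψ*·Ψ'' dx / ∫|Ψ|² dx; with m = 1.
d²/dx² sin(jπx/a) = −(jπ/a)²·sin(jπx/a); on 0 ≤ x ≤ a, ∫sin²(jπx/a) dx = a/2 and ∫sin(jπx/a)·sin(lπx/a) dx = 0 for j ≠ l, so only diagonal terms survive in ∫|Ψ|² and ∫Ψ·Ψ″; ∫Ψ·Ψ′ dx = [Ψ²/2] between the walls = 0.
State is unnormalized: ∫|Ψ|² dx = 4.2234, and ∫Ψ*·(−ħ²/2m · Ψ'') dx = 4.1165, so ⟨T⟩ = 4.1165 / 4.2234.
⟨T⟩ = 0.97468.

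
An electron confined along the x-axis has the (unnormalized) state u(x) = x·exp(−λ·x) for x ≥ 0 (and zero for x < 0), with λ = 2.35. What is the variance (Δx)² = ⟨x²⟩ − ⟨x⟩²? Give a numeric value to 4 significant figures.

Compute ⟨x⟩ and ⟨x²⟩ separately, then (Δx)² = ⟨x²⟩ − ⟨x⟩².
Every integrand reduces to terms xʲ·e^(−2λx) on [0, ∞); use ∫₀^∞ xʲ·e^(−2λx) dx = j!/(2λ)^(j+1).
Normalization: ∫|u|² dx = 0.019264.
⟨x⟩ = 0.63830 and ⟨x²⟩ = 0.54323.
(Δx)² = 0.54323 − (0.63830)² = 0.13581.

0.1358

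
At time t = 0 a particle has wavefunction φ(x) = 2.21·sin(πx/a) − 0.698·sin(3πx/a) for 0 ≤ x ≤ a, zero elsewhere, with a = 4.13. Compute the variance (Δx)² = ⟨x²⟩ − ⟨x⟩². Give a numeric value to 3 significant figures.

Compute ⟨x⟩ and ⟨x²⟩ separately, then (Δx)² = ⟨x²⟩ − ⟨x⟩².
On 0 ≤ x ≤ a (j ≠ l): ∫sin²(jπx/a) dx = a/2, ∫sin(jπx/a)·sin(lπx/a) dx = 0; diagonal moments ∫x·sin²(jπx/a) dx = a²/4, ∫x²·sin²(jπx/a) dx = a³·(1/6 − 1/(4j²π²)); cross terms ∫x·sin(jπx/a)·sin(lπx/a) dx = 0 for j + l even and −4jla²/(π²(j² − l²)²) for j + l odd, ∫x²·sin(jπx/a)·sin(lπx/a) dx = (−1)^(j+l)·4jla³/(π²(j² − l²)²); higher powers the same way via product-to-sum and parts.
Normalization: ∫|φ|² dx = 11.092.
⟨x⟩ = 2.0650 and ⟨x²⟩ = 4.5189.
(Δx)² = 4.5189 − (2.0650)² = 0.25472.

0.255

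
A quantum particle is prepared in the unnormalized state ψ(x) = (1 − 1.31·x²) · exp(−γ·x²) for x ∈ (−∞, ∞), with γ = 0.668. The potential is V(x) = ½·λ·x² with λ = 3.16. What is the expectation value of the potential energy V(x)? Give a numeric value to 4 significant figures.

1.329

⟨V⟩ = ∫ V(x)·|ψ|² dx / ∫|ψ|² dx.
Expand each integrand as polynomial × e^(−2γx²) and use ∫x^(2j)·e^(−2γx²) dx = (2j−1)!!/(4γ)^j · √(π/(2γ)), odd powers → 0; here √(π/(2γ)) = 1.5335.
State is unnormalized: ∫|ψ|² dx = 1.1356, and ∫ψ*·V(x)·ψ dx = 1.5087, so ⟨V⟩ = 1.5087 / 1.1356.
⟨V⟩ = 1.3285.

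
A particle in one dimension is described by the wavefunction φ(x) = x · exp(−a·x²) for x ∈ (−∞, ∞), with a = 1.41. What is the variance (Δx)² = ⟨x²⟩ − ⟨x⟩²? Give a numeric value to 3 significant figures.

Compute ⟨x⟩ and ⟨x²⟩ separately, then (Δx)² = ⟨x²⟩ − ⟨x⟩².
Expand each integrand as polynomial × e^(−2ax²) and use ∫x^(2j)·e^(−2ax²) dx = (2j−1)!!/(4a)^j · √(π/(2a)), odd powers → 0; here √(π/(2a)) = 1.0555.
Normalization: ∫|φ|² dx = 0.18714.
⟨x⟩ = 0.0000 and ⟨x²⟩ = 0.53191.
(Δx)² = 0.53191 − (0.0000)² = 0.53191.

0.532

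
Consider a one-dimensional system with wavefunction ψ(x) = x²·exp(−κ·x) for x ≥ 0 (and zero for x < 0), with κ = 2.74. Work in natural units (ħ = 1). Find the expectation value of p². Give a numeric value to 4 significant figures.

2.503

p² ψ = −ħ² d²ψ/dx²; ⟨p²⟩ = −ħ² ∫ ψ*·ψ'' dx / ∫|ψ|² dx.
Differentiate x²·exp(−κ·x) with the product rule; every integrand then reduces to terms xʲ·e^(−2κx) on [0, ∞), with ∫₀^∞ xʲ·e^(−2κx) dx = j!/(2κ)^(j+1).
State is unnormalized: ∫|ψ|² dx = 0.0048563, and ∫ψ*·(−ħ² ψ'') dx = 0.012153, so ⟨p²⟩ = 0.012153 / 0.0048563.
⟨p²⟩ = 2.5025.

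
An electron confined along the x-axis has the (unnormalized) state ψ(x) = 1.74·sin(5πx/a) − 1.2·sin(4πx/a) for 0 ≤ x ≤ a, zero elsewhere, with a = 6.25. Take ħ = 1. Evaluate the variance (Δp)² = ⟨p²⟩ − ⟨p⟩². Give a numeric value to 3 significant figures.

Compute ⟨p⟩ and ⟨p²⟩ separately; (Δp)² = ⟨p²⟩ − ⟨p⟩².
d²/dx² sin(jπx/a) = −(jπ/a)²·sin(jπx/a); on 0 ≤ x ≤ a, ∫sin²(jπx/a) dx = a/2 and ∫sin(jπx/a)·sin(lπx/a) dx = 0 for j ≠ l, so only diagonal terms survive in ∫|ψ|² and ∫ψ·ψ″; ∫ψ·ψ′ dx = [ψ²/2] between the walls = 0.
Normalization: ∫|ψ|² dx = 13.961.
⟨p⟩ = 0.0000 and ⟨p²⟩ = 5.5836.
(Δp)² = 5.5836 − (0.0000)² = 5.5836.

5.58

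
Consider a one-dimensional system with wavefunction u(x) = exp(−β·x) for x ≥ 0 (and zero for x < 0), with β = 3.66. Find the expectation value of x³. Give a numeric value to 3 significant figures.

⟨x³⟩ = ∫ x³·|u|² dx / ∫|u|² dx (integrals over the domain).
Every integrand reduces to terms xʲ·e^(−2βx) on [0, ∞); use ∫₀^∞ xʲ·e^(−2βx) dx = j!/(2β)^(j+1).
State is unnormalized: ∫|u|² dx = 0.13661, and ∫u*·x³·u dx = 0.0020898, so ⟨x³⟩ = 0.0020898 / 0.13661.
⟨x³⟩ = 0.015297.

0.0153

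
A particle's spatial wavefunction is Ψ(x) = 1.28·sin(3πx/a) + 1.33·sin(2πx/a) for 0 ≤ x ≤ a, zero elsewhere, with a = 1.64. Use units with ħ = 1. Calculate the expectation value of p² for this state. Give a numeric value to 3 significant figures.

p² Ψ = −ħ² d²Ψ/dx²; ⟨p²⟩ = −ħ² ∫ Ψ*·Ψ'' dx / ∫|Ψ|² dx.
d²/dx² sin(jπx/a) = −(jπ/a)²·sin(jπx/a); on 0 ≤ x ≤ a, ∫sin²(jπx/a) dx = a/2 and ∫sin(jπx/a)·sin(lπx/a) dx = 0 for j ≠ l, so only diagonal terms survive in ∫|Ψ|² and ∫Ψ·Ψ″; ∫Ψ·Ψ′ dx = [Ψ²/2] between the walls = 0.
State is unnormalized: ∫|Ψ|² dx = 2.7940, and ∫Ψ*·(−ħ² Ψ'') dx = 65.661, so ⟨p²⟩ = 65.661 / 2.7940.
⟨p²⟩ = 23.501.

23.5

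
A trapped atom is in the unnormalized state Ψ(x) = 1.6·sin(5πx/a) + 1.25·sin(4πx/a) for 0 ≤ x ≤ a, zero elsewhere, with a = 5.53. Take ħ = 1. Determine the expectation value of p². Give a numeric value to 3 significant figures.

p² Ψ = −ħ² d²Ψ/dx²; ⟨p²⟩ = −ħ² ∫ Ψ*·Ψ'' dx / ∫|Ψ|² dx.
d²/dx² sin(jπx/a) = −(jπ/a)²·sin(jπx/a); on 0 ≤ x ≤ a, ∫sin²(jπx/a) dx = a/2 and ∫sin(jπx/a)·sin(lπx/a) dx = 0 for j ≠ l, so only diagonal terms survive in ∫|Ψ|² and ∫Ψ·Ψ″; ∫Ψ·Ψ′ dx = [Ψ²/2] between the walls = 0.
State is unnormalized: ∫|Ψ|² dx = 11.399, and ∫Ψ*·(−ħ² Ψ'') dx = 79.421, so ⟨p²⟩ = 79.421 / 11.399.
⟨p²⟩ = 6.9675.

6.97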